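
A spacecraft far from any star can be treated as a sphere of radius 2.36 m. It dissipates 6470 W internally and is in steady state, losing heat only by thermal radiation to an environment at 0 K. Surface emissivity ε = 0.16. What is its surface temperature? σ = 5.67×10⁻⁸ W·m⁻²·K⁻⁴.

T ≈ 318 K

Steady state: internal power = radiated power, P = εσA T⁴.
Radiating area A = 4πr² = 69.99 m².
T⁴ = P/(εσA) = 6470/(0.16·5.67×10⁻⁸·69.99) = 1.019×10¹⁰ K⁴.
T = (1.019×10¹⁰)^(1/4).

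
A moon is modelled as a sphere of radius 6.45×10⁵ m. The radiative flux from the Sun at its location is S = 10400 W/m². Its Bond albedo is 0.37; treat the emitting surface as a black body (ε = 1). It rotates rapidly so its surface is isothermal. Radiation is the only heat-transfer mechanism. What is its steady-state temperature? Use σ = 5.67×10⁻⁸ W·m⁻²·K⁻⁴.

At equilibrium, absorbed power = emitted power.
Absorbing cross-section = πr² = 1.307×10¹² m²; emitting surface = 4πr² = 5.228×10¹² m² (ratio 4).
(1−a)S·A_cross = εσ·A_surf·T⁴  ⇒  T⁴ = (1−a)S/(4σ).
T⁴ = 0.630·10400/(4·5.67×10⁻⁸) = 2.889×10¹⁰ K⁴.
T = (2.889×10¹⁰)^(1/4).

T ≈ 412 K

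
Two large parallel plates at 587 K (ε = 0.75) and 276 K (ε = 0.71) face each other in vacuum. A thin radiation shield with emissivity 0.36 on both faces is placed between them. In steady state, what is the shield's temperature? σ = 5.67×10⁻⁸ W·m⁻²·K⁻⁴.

In steady state the net flux on the hot side equals that on the cold side.
σ(T₁⁴−T_s⁴)/D₁ = σ(T_s⁴−T₂⁴)/D₂, with D₁ = 1/ε₁+1/ε_s−1 = 3.111, D₂ = 1/ε_s+1/ε₂−1 = 3.186.
Solve for T_s⁴: T_s⁴ = (D₂·T₁⁴ + D₁·T₂⁴)/(D₁+D₂) = 6.294×10¹⁰ K⁴.

T_s ≈ 501 K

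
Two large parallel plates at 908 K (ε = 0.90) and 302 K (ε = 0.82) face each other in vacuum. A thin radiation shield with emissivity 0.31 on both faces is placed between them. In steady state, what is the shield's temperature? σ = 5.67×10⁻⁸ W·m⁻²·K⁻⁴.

T_s ≈ 769 K

In steady state the net flux on the hot side equals that on the cold side.
σ(T₁⁴−T_s⁴)/D₁ = σ(T_s⁴−T₂⁴)/D₂, with D₁ = 1/ε₁+1/ε_s−1 = 3.337, D₂ = 1/ε_s+1/ε₂−1 = 3.445.
Solve for T_s⁴: T_s⁴ = (D₂·T₁⁴ + D₁·T₂⁴)/(D₁+D₂) = 3.494×10¹¹ K⁴.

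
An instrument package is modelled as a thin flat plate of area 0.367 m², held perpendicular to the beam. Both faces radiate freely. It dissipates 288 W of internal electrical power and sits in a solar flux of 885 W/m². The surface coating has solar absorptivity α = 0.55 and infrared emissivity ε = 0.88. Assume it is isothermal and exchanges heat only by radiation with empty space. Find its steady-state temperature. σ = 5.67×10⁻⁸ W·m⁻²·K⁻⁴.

At steady state, absorbed solar power + internal power = radiated power.
Absorbed: α·S·A_cross = 0.55·885·0.3670 = 178.6 W (cross-section A).
Total input = 178.6 + 288 = 466.6 W.
Radiated: εσ·A_surf·T⁴ with A_surf = 2A = 0.7340 m².
T⁴ = 466.6/(0.88·5.67×10⁻⁸·0.7340) = 1.274×10¹⁰ K⁴.

T ≈ 336 K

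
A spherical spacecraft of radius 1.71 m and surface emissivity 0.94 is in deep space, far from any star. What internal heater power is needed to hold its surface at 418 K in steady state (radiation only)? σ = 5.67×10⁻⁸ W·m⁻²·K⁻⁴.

P ≈ 59800 W

P = εσ·4πr²·T⁴.
4πr² = 36.75 m²; T⁴ = 3.053×10¹⁰ K⁴.
P = 0.94·5.67×10⁻⁸·36.75·3.053×10¹⁰.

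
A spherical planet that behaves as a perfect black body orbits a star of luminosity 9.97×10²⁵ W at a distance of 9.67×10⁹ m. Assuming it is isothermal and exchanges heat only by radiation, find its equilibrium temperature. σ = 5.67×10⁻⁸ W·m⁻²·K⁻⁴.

First find the stellar flux at distance d: S = L/(4πd²) = 9.97×10²⁵/(4π·(9.67×10⁹)²) = 84850 W/m².
For an isothermal sphere, absorbed (1−a)S·πr² = emitted σ·4πr²·T⁴, so T⁴ = (1−a)S/(4σ).
T⁴ = 1.00·84850/(4·5.67×10⁻⁸) = 3.741×10¹¹ K⁴.

T ≈ 782 K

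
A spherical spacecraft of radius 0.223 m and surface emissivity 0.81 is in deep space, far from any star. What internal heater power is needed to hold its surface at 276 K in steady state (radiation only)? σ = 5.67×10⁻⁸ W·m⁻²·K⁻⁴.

P ≈ 167 W

P = εσ·4πr²·T⁴.
4πr² = 0.6249 m²; T⁴ = 5.803×10⁹ K⁴.
P = 0.81·5.67×10⁻⁸·0.6249·5.803×10⁹.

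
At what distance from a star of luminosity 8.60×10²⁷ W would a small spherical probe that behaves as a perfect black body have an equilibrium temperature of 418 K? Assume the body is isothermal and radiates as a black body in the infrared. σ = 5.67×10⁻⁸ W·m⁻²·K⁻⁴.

d ≈ 3.14×10¹¹ m

For an isothermal black-emitting sphere, (1−a)S·πr² = σ·4πr²·T⁴ ⇒ S = 4σT⁴/(1−a).
S = 4·5.67×10⁻⁸·(418)⁴/1.00 = 6924 W/m².
Flux falls as S = L/(4πd²), so d = √(L/(4πS)) = √(8.60×10²⁷/(4π·6924)).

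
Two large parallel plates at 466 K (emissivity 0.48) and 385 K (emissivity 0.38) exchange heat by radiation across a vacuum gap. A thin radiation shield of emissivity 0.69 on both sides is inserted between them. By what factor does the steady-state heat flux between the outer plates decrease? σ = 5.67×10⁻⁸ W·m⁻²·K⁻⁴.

Without shield: q₀ = σΔ(T⁴)/(1/ε₁+1/ε₂−1) with denominator 3.715.
With shield the two gaps are in series; the resistances add: (1/ε₁+1/ε_s−1)+(1/ε_s+1/ε₂−1) = 2.533+3.081 = 5.613.
Heat-flux ratio q₀/q = 5.613/3.715.

factor ≈ 1.51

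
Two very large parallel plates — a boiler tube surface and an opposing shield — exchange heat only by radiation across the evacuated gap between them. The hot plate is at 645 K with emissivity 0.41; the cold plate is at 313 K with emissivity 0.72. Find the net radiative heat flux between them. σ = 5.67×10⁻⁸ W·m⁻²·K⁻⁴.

For two infinite grey parallel plates, q = σ(T₁⁴ − T₂⁴)/(1/ε₁ + 1/ε₂ − 1).
T₁⁴ − T₂⁴ = 1.731×10¹¹ − 9.598×10⁹ = 1.635×10¹¹ K⁴.
1/ε₁ + 1/ε₂ − 1 = 2.439 + 1.389 − 1 = 2.828.
q = 5.67×10⁻⁸ × 1.635×10¹¹ / 2.828.

q ≈ 3280 W/m²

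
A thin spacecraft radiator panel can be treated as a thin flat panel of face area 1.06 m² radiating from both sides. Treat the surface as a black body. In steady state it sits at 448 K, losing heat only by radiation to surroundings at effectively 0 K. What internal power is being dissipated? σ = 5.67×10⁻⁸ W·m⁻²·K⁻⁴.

Steady state: P = εσA T⁴.
A = 2·1.06 = 2.120 m²; T⁴ = (448)⁴ = 4.028×10¹⁰ K⁴.
P = 1.0 × 5.67×10⁻⁸ × 2.120 × 4.028×10¹⁰.

P ≈ 4840 W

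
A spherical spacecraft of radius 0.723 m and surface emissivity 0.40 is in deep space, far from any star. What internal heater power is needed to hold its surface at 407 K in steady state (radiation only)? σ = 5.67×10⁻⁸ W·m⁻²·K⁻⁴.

P = εσ·4πr²·T⁴.
4πr² = 6.569 m²; T⁴ = 2.744×10¹⁰ K⁴.
P = 0.40·5.67×10⁻⁸·6.569·2.744×10¹⁰.

P ≈ 4090 W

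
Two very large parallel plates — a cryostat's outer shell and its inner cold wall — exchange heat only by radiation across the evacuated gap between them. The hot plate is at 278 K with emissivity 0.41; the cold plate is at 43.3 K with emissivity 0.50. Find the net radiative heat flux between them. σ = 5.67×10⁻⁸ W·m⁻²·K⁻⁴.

q ≈ 98.4 W/m²

For two infinite grey parallel plates, q = σ(T₁⁴ − T₂⁴)/(1/ε₁ + 1/ε₂ − 1).
T₁⁴ − T₂⁴ = 5.973×10⁹ − 3.515×10⁶ = 5.969×10⁹ K⁴.
1/ε₁ + 1/ε₂ − 1 = 2.439 + 2.000 − 1 = 3.439.
q = 5.67×10⁻⁸ × 5.969×10⁹ / 3.439.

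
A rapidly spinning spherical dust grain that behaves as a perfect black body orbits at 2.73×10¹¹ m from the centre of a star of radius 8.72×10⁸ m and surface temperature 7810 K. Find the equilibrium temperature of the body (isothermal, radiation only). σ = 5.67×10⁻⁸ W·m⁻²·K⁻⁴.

T ≈ 312 K

The star's surface emits σT_*⁴; at distance d the flux is S = σT_*⁴(R_*/d)².
S = 5.67×10⁻⁸·(7810)⁴·(8.72×10⁸/2.73×10¹¹)² = 2152 W/m².
For an isothermal sphere T⁴ = (1−a)S/(4σ) = 9.490×10⁹ K⁴.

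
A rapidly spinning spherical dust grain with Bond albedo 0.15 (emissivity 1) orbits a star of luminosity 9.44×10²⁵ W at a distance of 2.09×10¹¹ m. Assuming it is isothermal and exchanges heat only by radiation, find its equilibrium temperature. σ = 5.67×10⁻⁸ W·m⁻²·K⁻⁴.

T ≈ 159 K

First find the stellar flux at distance d: S = L/(4πd²) = 9.44×10²⁵/(4π·(2.09×10¹¹)²) = 172.0 W/m².
For an isothermal sphere, absorbed (1−a)S·πr² = emitted σ·4πr²·T⁴, so T⁴ = (1−a)S/(4σ).
T⁴ = 0.850·172.0/(4·5.67×10⁻⁸) = 6.445×10⁸ K⁴.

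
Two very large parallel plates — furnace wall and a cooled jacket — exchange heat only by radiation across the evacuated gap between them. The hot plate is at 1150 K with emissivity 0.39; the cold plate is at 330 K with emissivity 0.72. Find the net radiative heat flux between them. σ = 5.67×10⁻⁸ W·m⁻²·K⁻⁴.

q ≈ 33400 W/m²

For two infinite grey parallel plates, q = σ(T₁⁴ − T₂⁴)/(1/ε₁ + 1/ε₂ − 1).
T₁⁴ − T₂⁴ = 1.749×10¹² − 1.186×10¹⁰ = 1.737×10¹² K⁴.
1/ε₁ + 1/ε₂ − 1 = 2.564 + 1.389 − 1 = 2.953.
q = 5.67×10⁻⁸ × 1.737×10¹² / 2.953.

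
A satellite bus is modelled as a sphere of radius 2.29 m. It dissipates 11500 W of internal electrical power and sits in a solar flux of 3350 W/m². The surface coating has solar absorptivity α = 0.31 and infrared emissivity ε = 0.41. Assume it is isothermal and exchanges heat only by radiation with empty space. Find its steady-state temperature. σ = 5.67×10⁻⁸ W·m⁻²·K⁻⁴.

At steady state, absorbed solar power + internal power = radiated power.
Absorbed: α·S·A_cross = 0.31·3350·16.47 = 17110 W (cross-section πr²).
Total input = 17110 + 11500 = 28610 W.
Radiated: εσ·A_surf·T⁴ with A_surf = 4πr² = 65.90 m².
T⁴ = 28610/(0.41·5.67×10⁻⁸·65.90) = 1.867×10¹⁰ K⁴.

T ≈ 370 K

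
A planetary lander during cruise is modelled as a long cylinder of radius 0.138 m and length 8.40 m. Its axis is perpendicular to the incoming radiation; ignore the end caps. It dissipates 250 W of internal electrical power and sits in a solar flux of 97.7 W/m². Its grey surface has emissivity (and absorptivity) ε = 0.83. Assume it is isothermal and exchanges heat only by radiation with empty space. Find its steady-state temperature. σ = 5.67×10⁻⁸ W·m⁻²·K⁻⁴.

At steady state, absorbed solar power + internal power = radiated power.
Absorbed: α·S·A_cross = 0.83·97.7·2.318 = 188.0 W (cross-section 2rL).
Total input = 188.0 + 250 = 438.0 W.
Radiated: εσ·A_surf·T⁴ with A_surf = 2πrL = 7.283 m².
T⁴ = 438.0/(0.83·5.67×10⁻⁸·7.283) = 1.278×10⁹ K⁴.

T ≈ 189 K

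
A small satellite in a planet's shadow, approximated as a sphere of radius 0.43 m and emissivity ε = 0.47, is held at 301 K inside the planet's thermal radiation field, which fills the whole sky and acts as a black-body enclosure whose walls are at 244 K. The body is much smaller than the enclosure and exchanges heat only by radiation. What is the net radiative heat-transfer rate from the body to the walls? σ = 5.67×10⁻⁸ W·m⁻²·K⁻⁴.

For a small grey body in a large enclosure: P_net = εσA(T_body⁴ − T_wall⁴).
A = 4πr² = 2.324 m²; T_body⁴ − T_wall⁴ = 8.209×10⁹ − 3.545×10⁹ = 4.664×10⁹ K⁴.
|P_net| = 0.47·5.67×10⁻⁸·2.324·4.664×10⁹.

P_net ≈ 289 W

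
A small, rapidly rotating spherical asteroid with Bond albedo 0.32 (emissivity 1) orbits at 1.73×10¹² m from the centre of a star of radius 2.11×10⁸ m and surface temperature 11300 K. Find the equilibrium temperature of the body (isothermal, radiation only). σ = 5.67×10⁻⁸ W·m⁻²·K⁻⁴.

T ≈ 80.1 K

The star's surface emits σT_*⁴; at distance d the flux is S = σT_*⁴(R_*/d)².
S = 5.67×10⁻⁸·(11300)⁴·(2.11×10⁸/1.73×10¹²)² = 13.75 W/m².
For an isothermal sphere T⁴ = (1−a)S/(4σ) = 4.123×10⁷ K⁴.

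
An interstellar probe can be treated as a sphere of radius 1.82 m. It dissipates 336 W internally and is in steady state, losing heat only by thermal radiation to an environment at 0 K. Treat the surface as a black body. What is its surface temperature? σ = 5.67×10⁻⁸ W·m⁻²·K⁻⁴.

Steady state: internal power = radiated power, P = εσA T⁴.
Radiating area A = 4πr² = 41.62 m².
T⁴ = P/(εσA) = 336/(1.0·5.67×10⁻⁸·41.62) = 1.424×10⁸ K⁴.
T = (1.424×10⁸)^(1/4).

T ≈ 109 K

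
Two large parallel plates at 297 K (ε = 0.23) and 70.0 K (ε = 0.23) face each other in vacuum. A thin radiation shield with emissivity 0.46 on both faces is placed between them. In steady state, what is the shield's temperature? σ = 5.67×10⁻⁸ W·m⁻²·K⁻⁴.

In steady state the net flux on the hot side equals that on the cold side.
σ(T₁⁴−T_s⁴)/D₁ = σ(T_s⁴−T₂⁴)/D₂, with D₁ = 1/ε₁+1/ε_s−1 = 5.522, D₂ = 1/ε_s+1/ε₂−1 = 5.522.
Solve for T_s⁴: T_s⁴ = (D₂·T₁⁴ + D₁·T₂⁴)/(D₁+D₂) = 3.902×10⁹ K⁴.

T_s ≈ 250 K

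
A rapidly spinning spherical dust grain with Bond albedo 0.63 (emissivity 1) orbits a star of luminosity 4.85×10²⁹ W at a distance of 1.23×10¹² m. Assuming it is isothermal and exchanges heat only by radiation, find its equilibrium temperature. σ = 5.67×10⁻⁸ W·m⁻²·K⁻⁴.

First find the stellar flux at distance d: S = L/(4πd²) = 4.85×10²⁹/(4π·(1.23×10¹²)²) = 25510 W/m².
For an isothermal sphere, absorbed (1−a)S·πr² = emitted σ·4πr²·T⁴, so T⁴ = (1−a)S/(4σ).
T⁴ = 0.370·25510/(4·5.67×10⁻⁸) = 4.162×10¹⁰ K⁴.

T ≈ 452 K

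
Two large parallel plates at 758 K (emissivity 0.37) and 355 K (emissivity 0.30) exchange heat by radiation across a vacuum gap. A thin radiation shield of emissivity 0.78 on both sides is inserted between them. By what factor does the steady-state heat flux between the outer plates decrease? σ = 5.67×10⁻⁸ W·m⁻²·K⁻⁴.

factor ≈ 1.31

Without shield: q₀ = σΔ(T⁴)/(1/ε₁+1/ε₂−1) with denominator 5.036.
With shield the two gaps are in series; the resistances add: (1/ε₁+1/ε_s−1)+(1/ε_s+1/ε₂−1) = 2.985+3.615 = 6.600.
Heat-flux ratio q₀/q = 6.600/5.036.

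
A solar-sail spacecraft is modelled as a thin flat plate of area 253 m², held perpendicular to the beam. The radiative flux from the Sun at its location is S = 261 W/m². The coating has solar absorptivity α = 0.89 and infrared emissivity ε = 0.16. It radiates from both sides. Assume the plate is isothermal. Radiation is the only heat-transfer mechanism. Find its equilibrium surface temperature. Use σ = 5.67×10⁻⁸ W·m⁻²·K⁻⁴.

At equilibrium, absorbed power = emitted power.
Absorbing cross-section = A = 253.0 m²; emitting surface = 2A = 506.0 m² (ratio 2).
αS·A_cross = εσ·A_surf·T⁴  ⇒  T⁴ = αS/(ε·2σ).
T⁴ = 0.890·261/(0.16·2·5.67×10⁻⁸) = 1.280×10¹⁰ K⁴.
T = (1.280×10¹⁰)^(1/4).

T ≈ 336 K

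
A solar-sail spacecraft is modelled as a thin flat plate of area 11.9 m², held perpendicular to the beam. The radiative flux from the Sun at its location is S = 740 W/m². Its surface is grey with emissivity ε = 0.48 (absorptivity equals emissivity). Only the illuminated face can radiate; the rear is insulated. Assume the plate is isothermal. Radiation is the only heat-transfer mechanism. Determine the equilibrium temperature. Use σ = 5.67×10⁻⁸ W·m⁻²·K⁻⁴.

At equilibrium, absorbed power = emitted power.
Absorbing cross-section = A = 11.90 m²; emitting surface = A = 11.90 m² (ratio 1).
εS·A_cross = εσ·A_surf·T⁴  ⇒  T⁴ = S/(1σ)   (ε cancels).
T⁴ = 740/(1·5.67×10⁻⁸) = 1.305×10¹⁰ K⁴.
T = (1.305×10¹⁰)^(1/4).

T ≈ 338 K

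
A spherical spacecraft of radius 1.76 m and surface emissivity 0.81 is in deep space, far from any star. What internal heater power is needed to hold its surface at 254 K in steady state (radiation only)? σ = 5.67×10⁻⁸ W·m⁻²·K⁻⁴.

P ≈ 7440 W

P = εσ·4πr²·T⁴.
4πr² = 38.93 m²; T⁴ = 4.162×10⁹ K⁴.
P = 0.81·5.67×10⁻⁸·38.93·4.162×10⁹.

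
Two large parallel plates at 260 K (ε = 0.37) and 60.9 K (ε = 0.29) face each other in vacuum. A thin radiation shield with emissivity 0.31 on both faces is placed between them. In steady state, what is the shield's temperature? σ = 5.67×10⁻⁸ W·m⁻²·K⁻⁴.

T_s ≈ 223 K

In steady state the net flux on the hot side equals that on the cold side.
σ(T₁⁴−T_s⁴)/D₁ = σ(T_s⁴−T₂⁴)/D₂, with D₁ = 1/ε₁+1/ε_s−1 = 4.929, D₂ = 1/ε_s+1/ε₂−1 = 5.674.
Solve for T_s⁴: T_s⁴ = (D₂·T₁⁴ + D₁·T₂⁴)/(D₁+D₂) = 2.452×10⁹ K⁴.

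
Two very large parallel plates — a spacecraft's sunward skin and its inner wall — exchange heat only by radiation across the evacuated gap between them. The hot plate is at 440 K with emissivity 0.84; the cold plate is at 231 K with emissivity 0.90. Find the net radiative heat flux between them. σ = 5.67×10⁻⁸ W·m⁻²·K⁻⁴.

For two infinite grey parallel plates, q = σ(T₁⁴ − T₂⁴)/(1/ε₁ + 1/ε₂ − 1).
T₁⁴ − T₂⁴ = 3.748×10¹⁰ − 2.847×10⁹ = 3.463×10¹⁰ K⁴.
1/ε₁ + 1/ε₂ − 1 = 1.190 + 1.111 − 1 = 1.302.
q = 5.67×10⁻⁸ × 3.463×10¹⁰ / 1.302.

q ≈ 1510 W/m²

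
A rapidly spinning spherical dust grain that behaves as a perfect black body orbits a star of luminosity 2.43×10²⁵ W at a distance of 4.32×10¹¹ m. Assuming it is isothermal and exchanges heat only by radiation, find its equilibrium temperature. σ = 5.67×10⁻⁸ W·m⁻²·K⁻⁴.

First find the stellar flux at distance d: S = L/(4πd²) = 2.43×10²⁵/(4π·(4.32×10¹¹)²) = 10.36 W/m².
For an isothermal sphere, absorbed (1−a)S·πr² = emitted σ·4πr²·T⁴, so T⁴ = (1−a)S/(4σ).
T⁴ = 1.00·10.36/(4·5.67×10⁻⁸) = 4.569×10⁷ K⁴.

T ≈ 82.2 K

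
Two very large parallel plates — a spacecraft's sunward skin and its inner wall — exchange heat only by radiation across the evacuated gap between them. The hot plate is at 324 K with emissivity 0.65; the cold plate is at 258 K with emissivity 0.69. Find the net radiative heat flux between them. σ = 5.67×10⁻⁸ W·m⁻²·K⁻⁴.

For two infinite grey parallel plates, q = σ(T₁⁴ − T₂⁴)/(1/ε₁ + 1/ε₂ − 1).
T₁⁴ − T₂⁴ = 1.102×10¹⁰ − 4.431×10⁹ = 6.589×10⁹ K⁴.
1/ε₁ + 1/ε₂ − 1 = 1.538 + 1.449 − 1 = 1.988.
q = 5.67×10⁻⁸ × 6.589×10⁹ / 1.988.

q ≈ 188 W/m²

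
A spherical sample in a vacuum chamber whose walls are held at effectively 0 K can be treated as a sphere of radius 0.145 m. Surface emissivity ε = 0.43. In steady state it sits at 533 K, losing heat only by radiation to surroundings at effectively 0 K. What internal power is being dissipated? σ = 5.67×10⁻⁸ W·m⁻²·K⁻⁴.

P ≈ 520 W

Steady state: P = εσA T⁴.
A = 4πr² = 0.2642 m²; T⁴ = (533)⁴ = 8.071×10¹⁰ K⁴.
P = 0.43 × 5.67×10⁻⁸ × 0.2642 × 8.071×10¹⁰.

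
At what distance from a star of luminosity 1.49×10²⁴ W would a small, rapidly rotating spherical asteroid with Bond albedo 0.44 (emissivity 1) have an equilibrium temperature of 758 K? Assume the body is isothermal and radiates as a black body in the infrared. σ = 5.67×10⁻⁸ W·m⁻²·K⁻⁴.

For an isothermal black-emitting sphere, (1−a)S·πr² = σ·4πr²·T⁴ ⇒ S = 4σT⁴/(1−a).
S = 4·5.67×10⁻⁸·(758)⁴/0.560 = 1.337×10⁵ W/m².
Flux falls as S = L/(4πd²), so d = √(L/(4πS)) = √(1.49×10²⁴/(4π·1.337×10⁵)).

d ≈ 9.42×10⁸ m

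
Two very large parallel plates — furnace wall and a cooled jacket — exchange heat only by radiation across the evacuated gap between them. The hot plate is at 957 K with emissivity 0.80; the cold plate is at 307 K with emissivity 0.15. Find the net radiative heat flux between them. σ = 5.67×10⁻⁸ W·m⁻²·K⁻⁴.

For two infinite grey parallel plates, q = σ(T₁⁴ − T₂⁴)/(1/ε₁ + 1/ε₂ − 1).
T₁⁴ − T₂⁴ = 8.388×10¹¹ − 8.883×10⁹ = 8.299×10¹¹ K⁴.
1/ε₁ + 1/ε₂ − 1 = 1.250 + 6.667 − 1 = 6.917.
q = 5.67×10⁻⁸ × 8.299×10¹¹ / 6.917.

q ≈ 6800 W/m²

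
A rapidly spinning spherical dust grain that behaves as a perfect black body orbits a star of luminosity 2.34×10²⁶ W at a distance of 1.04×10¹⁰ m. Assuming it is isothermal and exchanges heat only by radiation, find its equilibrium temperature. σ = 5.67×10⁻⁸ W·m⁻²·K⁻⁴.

T ≈ 933 K

First find the stellar flux at distance d: S = L/(4πd²) = 2.34×10²⁶/(4π·(1.04×10¹⁰)²) = 1.722×10⁵ W/m².
For an isothermal sphere, absorbed (1−a)S·πr² = emitted σ·4πr²·T⁴, so T⁴ = (1−a)S/(4σ).
T⁴ = 1.00·1.722×10⁵/(4·5.67×10⁻⁸) = 7.591×10¹¹ K⁴.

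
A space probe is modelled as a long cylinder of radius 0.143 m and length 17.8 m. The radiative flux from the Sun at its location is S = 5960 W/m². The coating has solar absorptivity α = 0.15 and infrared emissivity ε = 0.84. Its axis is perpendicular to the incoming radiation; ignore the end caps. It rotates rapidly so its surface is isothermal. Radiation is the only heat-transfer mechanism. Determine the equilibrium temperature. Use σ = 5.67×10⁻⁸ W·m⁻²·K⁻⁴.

At equilibrium, absorbed power = emitted power.
Absorbing cross-section = 2rL = 5.091 m²; emitting surface = 2πrL = 15.99 m² (ratio π).
αS·A_cross = εσ·A_surf·T⁴  ⇒  T⁴ = αS/(ε·πσ).
T⁴ = 0.150·5960/(0.84·π·5.67×10⁻⁸) = 5.975×10⁹ K⁴.
T = (5.975×10⁹)^(1/4).

T ≈ 278 K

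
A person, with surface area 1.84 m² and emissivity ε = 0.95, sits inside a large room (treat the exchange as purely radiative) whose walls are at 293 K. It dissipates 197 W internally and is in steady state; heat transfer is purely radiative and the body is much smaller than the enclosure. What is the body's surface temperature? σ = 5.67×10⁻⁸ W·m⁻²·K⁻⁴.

T ≈ 311 K

For a small grey body in a large enclosure, net radiated power = εσA(T⁴ − T_w⁴).
Steady state: P = εσA(T⁴ − T_w⁴) with A = 1.84 m².
T⁴ = P/(εσA) + T_w⁴ = 197/(0.95·5.67×10⁻⁸·1.840) + (293)⁴
    = 1.988×10⁹ + 7.370×10⁹ = 9.358×10⁹ K⁴.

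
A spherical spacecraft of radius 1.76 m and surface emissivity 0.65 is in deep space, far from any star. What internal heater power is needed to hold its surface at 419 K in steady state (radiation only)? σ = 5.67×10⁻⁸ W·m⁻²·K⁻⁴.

P = εσ·4πr²·T⁴.
4πr² = 38.93 m²; T⁴ = 3.082×10¹⁰ K⁴.
P = 0.65·5.67×10⁻⁸·38.93·3.082×10¹⁰.

P ≈ 44200 W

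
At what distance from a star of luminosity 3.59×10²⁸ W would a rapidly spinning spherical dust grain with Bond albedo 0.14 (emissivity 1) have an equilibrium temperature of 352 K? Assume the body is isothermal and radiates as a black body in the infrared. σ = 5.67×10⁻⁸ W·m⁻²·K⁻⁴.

d ≈ 8.40×10¹¹ m

For an isothermal black-emitting sphere, (1−a)S·πr² = σ·4πr²·T⁴ ⇒ S = 4σT⁴/(1−a).
S = 4·5.67×10⁻⁸·(352)⁴/0.860 = 4049 W/m².
Flux falls as S = L/(4πd²), so d = √(L/(4πS)) = √(3.59×10²⁸/(4π·4049)).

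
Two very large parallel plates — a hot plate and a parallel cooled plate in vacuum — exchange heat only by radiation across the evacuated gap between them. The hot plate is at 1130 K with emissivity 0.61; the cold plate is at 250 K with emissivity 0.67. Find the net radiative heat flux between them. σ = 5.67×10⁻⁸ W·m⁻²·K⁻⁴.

For two infinite grey parallel plates, q = σ(T₁⁴ − T₂⁴)/(1/ε₁ + 1/ε₂ − 1).
T₁⁴ − T₂⁴ = 1.630×10¹² − 3.906×10⁹ = 1.627×10¹² K⁴.
1/ε₁ + 1/ε₂ − 1 = 1.639 + 1.493 − 1 = 2.132.
q = 5.67×10⁻⁸ × 1.627×10¹² / 2.132.

q ≈ 43300 W/m²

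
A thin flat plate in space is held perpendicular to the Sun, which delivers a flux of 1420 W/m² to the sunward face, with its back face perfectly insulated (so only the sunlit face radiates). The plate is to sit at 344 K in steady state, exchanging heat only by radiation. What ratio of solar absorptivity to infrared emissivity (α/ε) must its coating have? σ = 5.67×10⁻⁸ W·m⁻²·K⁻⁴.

α/ε ≈ 0.559

Balance: αS·A = εσ·1A·T⁴ ⇒ α/ε = σT⁴/S.
α/ε = 5.67×10⁻⁸·(344)⁴/1420 = 5.67×10⁻⁸·1.400×10¹⁰/1420.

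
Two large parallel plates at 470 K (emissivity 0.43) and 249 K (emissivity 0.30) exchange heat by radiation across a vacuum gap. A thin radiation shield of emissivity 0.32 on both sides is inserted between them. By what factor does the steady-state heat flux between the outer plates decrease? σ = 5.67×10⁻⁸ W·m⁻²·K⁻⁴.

Without shield: q₀ = σΔ(T⁴)/(1/ε₁+1/ε₂−1) with denominator 4.659.
With shield the two gaps are in series; the resistances add: (1/ε₁+1/ε_s−1)+(1/ε_s+1/ε₂−1) = 4.451+5.458 = 9.909.
Heat-flux ratio q₀/q = 9.909/4.659.

factor ≈ 2.13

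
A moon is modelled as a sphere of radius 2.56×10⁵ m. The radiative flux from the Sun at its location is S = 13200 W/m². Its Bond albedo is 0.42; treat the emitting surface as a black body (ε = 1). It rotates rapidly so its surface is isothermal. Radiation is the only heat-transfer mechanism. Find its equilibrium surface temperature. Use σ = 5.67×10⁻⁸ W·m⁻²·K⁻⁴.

At equilibrium, absorbed power = emitted power.
Absorbing cross-section = πr² = 2.059×10¹¹ m²; emitting surface = 4πr² = 8.235×10¹¹ m² (ratio 4).
(1−a)S·A_cross = εσ·A_surf·T⁴  ⇒  T⁴ = (1−a)S/(4σ).
T⁴ = 0.580·13200/(4·5.67×10⁻⁸) = 3.376×10¹⁰ K⁴.
T = (3.376×10¹⁰)^(1/4).

T ≈ 429 K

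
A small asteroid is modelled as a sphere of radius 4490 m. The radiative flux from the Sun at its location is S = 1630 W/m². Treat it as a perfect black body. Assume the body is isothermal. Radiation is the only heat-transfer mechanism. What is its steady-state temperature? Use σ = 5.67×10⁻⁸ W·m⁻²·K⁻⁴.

At equilibrium, absorbed power = emitted power.
Absorbing cross-section = πr² = 6.333×10⁷ m²; emitting surface = 4πr² = 2.533×10⁸ m² (ratio 4).
S·A_cross = εσ·A_surf·T⁴  ⇒  T⁴ = S/(4σ).
T⁴ = 1.00·1630/(4·5.67×10⁻⁸) = 7.187×10⁹ K⁴.
T = (7.187×10⁹)^(1/4).

T ≈ 291 K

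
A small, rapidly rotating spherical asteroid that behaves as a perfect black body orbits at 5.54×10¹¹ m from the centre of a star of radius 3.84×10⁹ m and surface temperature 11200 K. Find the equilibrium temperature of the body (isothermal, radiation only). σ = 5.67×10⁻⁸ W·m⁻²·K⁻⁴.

The star's surface emits σT_*⁴; at distance d the flux is S = σT_*⁴(R_*/d)².
S = 5.67×10⁻⁸·(11200)⁴·(3.84×10⁹/5.54×10¹¹)² = 42860 W/m².
For an isothermal sphere T⁴ = (1−a)S/(4σ) = 1.890×10¹¹ K⁴.

T ≈ 659 K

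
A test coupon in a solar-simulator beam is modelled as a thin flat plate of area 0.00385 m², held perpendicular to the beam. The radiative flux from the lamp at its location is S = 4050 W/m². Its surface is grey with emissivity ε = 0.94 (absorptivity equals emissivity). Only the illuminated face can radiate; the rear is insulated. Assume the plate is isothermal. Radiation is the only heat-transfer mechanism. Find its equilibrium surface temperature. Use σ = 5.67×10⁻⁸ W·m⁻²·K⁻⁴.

T ≈ 517 K

At equilibrium, absorbed power = emitted power.
Absorbing cross-section = A = 0.003850 m²; emitting surface = A = 0.003850 m² (ratio 1).
εS·A_cross = εσ·A_surf·T⁴  ⇒  T⁴ = S/(1σ)   (ε cancels).
T⁴ = 4050/(1·5.67×10⁻⁸) = 7.143×10¹⁰ K⁴.
T = (7.143×10¹⁰)^(1/4).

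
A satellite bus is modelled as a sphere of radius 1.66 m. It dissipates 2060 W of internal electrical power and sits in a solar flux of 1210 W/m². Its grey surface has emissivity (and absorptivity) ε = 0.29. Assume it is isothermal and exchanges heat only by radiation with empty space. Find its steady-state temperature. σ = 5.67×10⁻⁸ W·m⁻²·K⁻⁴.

At steady state, absorbed solar power + internal power = radiated power.
Absorbed: α·S·A_cross = 0.29·1210·8.657 = 3038 W (cross-section πr²).
Total input = 3038 + 2060 = 5098 W.
Radiated: εσ·A_surf·T⁴ with A_surf = 4πr² = 34.63 m².
T⁴ = 5098/(0.29·5.67×10⁻⁸·34.63) = 8.953×10⁹ K⁴.

T ≈ 308 K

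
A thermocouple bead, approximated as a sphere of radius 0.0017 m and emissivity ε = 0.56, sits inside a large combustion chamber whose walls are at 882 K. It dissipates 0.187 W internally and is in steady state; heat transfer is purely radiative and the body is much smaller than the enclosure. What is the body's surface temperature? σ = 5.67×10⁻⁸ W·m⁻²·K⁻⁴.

T ≈ 936 K

For a small grey body in a large enclosure, net radiated power = εσA(T⁴ − T_w⁴).
Steady state: P = εσA(T⁴ − T_w⁴) with A = 4πr² = 3.632×10⁻⁵ m².
T⁴ = P/(εσA) + T_w⁴ = 0.187/(0.56·5.67×10⁻⁸·3.632×10⁻⁵) + (882)⁴
    = 1.622×10¹¹ + 6.052×10¹¹ = 7.673×10¹¹ K⁴.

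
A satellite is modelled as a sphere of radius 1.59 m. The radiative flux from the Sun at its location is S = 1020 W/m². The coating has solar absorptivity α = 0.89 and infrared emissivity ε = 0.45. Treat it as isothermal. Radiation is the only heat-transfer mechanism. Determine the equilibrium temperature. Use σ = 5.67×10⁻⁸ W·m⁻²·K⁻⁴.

T ≈ 307 K

At equilibrium, absorbed power = emitted power.
Absorbing cross-section = πr² = 7.942 m²; emitting surface = 4πr² = 31.77 m² (ratio 4).
αS·A_cross = εσ·A_surf·T⁴  ⇒  T⁴ = αS/(ε·4σ).
T⁴ = 0.890·1020/(0.45·4·5.67×10⁻⁸) = 8.895×10⁹ K⁴.
T = (8.895×10⁹)^(1/4).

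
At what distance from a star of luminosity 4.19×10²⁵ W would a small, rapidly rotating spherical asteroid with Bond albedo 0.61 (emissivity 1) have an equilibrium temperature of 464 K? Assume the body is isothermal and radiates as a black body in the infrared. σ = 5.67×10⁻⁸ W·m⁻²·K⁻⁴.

d ≈ 1.11×10¹⁰ m

For an isothermal black-emitting sphere, (1−a)S·πr² = σ·4πr²·T⁴ ⇒ S = 4σT⁴/(1−a).
S = 4·5.67×10⁻⁸·(464)⁴/0.390 = 26960 W/m².
Flux falls as S = L/(4πd²), so d = √(L/(4πS)) = √(4.19×10²⁵/(4π·26960)).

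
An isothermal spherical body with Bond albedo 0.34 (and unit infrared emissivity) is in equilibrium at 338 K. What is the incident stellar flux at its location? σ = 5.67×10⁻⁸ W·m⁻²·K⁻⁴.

S ≈ 4490 W/m²

(1−a)S·πr² = σ·4πr²·T⁴ ⇒ S = 4σT⁴/(1−a).
S = 4·5.67×10⁻⁸·1.305×10¹⁰/0.660.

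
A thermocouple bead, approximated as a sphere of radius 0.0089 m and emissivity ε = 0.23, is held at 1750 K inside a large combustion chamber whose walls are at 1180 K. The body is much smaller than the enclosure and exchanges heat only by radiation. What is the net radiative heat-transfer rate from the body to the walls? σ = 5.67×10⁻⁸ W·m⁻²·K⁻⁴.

For a small grey body in a large enclosure: P_net = εσA(T_body⁴ − T_wall⁴).
A = 4πr² = 9.954×10⁻⁴ m²; T_body⁴ − T_wall⁴ = 9.379×10¹² − 1.939×10¹² = 7.440×10¹² K⁴.
|P_net| = 0.23·5.67×10⁻⁸·9.954×10⁻⁴·7.440×10¹².

P_net ≈ 96.6 W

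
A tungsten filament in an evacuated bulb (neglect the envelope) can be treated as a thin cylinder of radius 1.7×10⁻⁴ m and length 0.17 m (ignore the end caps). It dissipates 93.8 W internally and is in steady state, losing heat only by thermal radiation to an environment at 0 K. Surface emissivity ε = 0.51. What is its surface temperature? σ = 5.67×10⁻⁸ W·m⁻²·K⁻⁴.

Steady state: internal power = radiated power, P = εσA T⁴.
Radiating area A = 2πrL = 1.816×10⁻⁴ m².
T⁴ = P/(εσA) = 93.8/(0.51·5.67×10⁻⁸·1.816×10⁻⁴) = 1.786×10¹³ K⁴.
T = (1.786×10¹³)^(1/4).

T ≈ 2060 K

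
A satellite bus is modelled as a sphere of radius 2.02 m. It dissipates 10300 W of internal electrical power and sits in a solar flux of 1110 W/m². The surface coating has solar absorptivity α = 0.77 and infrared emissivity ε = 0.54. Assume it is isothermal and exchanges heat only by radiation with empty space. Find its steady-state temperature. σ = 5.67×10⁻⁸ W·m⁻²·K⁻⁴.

At steady state, absorbed solar power + internal power = radiated power.
Absorbed: α·S·A_cross = 0.77·1110·12.82 = 10960 W (cross-section πr²).
Total input = 10960 + 10300 = 21260 W.
Radiated: εσ·A_surf·T⁴ with A_surf = 4πr² = 51.28 m².
T⁴ = 21260/(0.54·5.67×10⁻⁸·51.28) = 1.354×10¹⁰ K⁴.

T ≈ 341 K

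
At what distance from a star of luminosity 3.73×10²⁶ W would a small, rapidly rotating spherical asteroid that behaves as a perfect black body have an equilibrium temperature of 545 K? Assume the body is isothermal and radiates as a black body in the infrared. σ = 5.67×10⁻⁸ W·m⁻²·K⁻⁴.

For an isothermal black-emitting sphere, (1−a)S·πr² = σ·4πr²·T⁴ ⇒ S = 4σT⁴/(1−a).
S = 4·5.67×10⁻⁸·(545)⁴/1.00 = 20010 W/m².
Flux falls as S = L/(4πd²), so d = √(L/(4πS)) = √(3.73×10²⁶/(4π·20010)).

d ≈ 3.85×10¹⁰ m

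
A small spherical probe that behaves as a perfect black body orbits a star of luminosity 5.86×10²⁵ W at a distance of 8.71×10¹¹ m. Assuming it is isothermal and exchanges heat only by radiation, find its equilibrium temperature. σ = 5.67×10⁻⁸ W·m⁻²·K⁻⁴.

T ≈ 72.2 K

First find the stellar flux at distance d: S = L/(4πd²) = 5.86×10²⁵/(4π·(8.71×10¹¹)²) = 6.147 W/m².
For an isothermal sphere, absorbed (1−a)S·πr² = emitted σ·4πr²·T⁴, so T⁴ = (1−a)S/(4σ).
T⁴ = 1.00·6.147/(4·5.67×10⁻⁸) = 2.710×10⁷ K⁴.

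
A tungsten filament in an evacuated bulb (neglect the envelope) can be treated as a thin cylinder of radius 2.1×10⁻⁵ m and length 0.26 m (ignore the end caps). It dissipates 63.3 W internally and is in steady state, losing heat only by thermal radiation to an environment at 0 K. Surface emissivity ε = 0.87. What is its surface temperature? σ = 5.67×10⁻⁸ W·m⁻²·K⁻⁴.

Steady state: internal power = radiated power, P = εσA T⁴.
Radiating area A = 2πrL = 3.431×10⁻⁵ m².
T⁴ = P/(εσA) = 63.3/(0.87·5.67×10⁻⁸·3.431×10⁻⁵) = 3.740×10¹³ K⁴.
T = (3.740×10¹³)^(1/4).

T ≈ 2470 K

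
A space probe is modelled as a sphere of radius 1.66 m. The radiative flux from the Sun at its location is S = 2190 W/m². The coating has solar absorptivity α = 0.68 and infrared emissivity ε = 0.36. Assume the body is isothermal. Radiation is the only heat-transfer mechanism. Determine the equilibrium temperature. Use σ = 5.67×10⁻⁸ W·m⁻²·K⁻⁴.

T ≈ 367 K

At equilibrium, absorbed power = emitted power.
Absorbing cross-section = πr² = 8.657 m²; emitting surface = 4πr² = 34.63 m² (ratio 4).
αS·A_cross = εσ·A_surf·T⁴  ⇒  T⁴ = αS/(ε·4σ).
T⁴ = 0.680·2190/(0.36·4·5.67×10⁻⁸) = 1.824×10¹⁰ K⁴.
T = (1.824×10¹⁰)^(1/4).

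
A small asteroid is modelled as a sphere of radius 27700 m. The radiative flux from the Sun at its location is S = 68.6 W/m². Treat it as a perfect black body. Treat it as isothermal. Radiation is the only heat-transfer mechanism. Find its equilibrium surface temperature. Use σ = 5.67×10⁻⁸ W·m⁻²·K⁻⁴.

At equilibrium, absorbed power = emitted power.
Absorbing cross-section = πr² = 2.411×10⁹ m²; emitting surface = 4πr² = 9.642×10⁹ m² (ratio 4).
S·A_cross = εσ·A_surf·T⁴  ⇒  T⁴ = S/(4σ).
T⁴ = 1.00·68.6/(4·5.67×10⁻⁸) = 3.025×10⁸ K⁴.
T = (3.025×10⁸)^(1/4).

T ≈ 132 K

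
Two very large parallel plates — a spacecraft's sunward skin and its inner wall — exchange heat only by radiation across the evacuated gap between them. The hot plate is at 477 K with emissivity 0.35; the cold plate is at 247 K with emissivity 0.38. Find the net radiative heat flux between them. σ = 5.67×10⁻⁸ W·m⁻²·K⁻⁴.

For two infinite grey parallel plates, q = σ(T₁⁴ − T₂⁴)/(1/ε₁ + 1/ε₂ − 1).
T₁⁴ − T₂⁴ = 5.177×10¹⁰ − 3.722×10⁹ = 4.805×10¹⁰ K⁴.
1/ε₁ + 1/ε₂ − 1 = 2.857 + 2.632 − 1 = 4.489.
q = 5.67×10⁻⁸ × 4.805×10¹⁰ / 4.489.

q ≈ 607 W/m²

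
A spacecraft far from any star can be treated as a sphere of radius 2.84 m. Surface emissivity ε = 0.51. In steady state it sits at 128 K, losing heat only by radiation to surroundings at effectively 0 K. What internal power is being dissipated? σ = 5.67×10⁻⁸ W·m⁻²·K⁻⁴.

P ≈ 787 W

Steady state: P = εσA T⁴.
A = 4πr² = 101.4 m²; T⁴ = (128)⁴ = 2.684×10⁸ K⁴.
P = 0.51 × 5.67×10⁻⁸ × 101.4 × 2.684×10⁸.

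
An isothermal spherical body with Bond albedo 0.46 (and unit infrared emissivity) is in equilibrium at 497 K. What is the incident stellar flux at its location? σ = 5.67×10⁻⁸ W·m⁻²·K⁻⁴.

(1−a)S·πr² = σ·4πr²·T⁴ ⇒ S = 4σT⁴/(1−a).
S = 4·5.67×10⁻⁸·6.101×10¹⁰/0.540.

S ≈ 25600 W/m²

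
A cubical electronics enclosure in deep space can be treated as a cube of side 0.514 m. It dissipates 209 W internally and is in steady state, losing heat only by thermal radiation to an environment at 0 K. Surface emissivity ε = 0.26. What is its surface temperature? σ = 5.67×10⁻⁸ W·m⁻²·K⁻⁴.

T ≈ 308 K

Steady state: internal power = radiated power, P = εσA T⁴.
Radiating area A = 6L² = 1.585 m².
T⁴ = P/(εσA) = 209/(0.26·5.67×10⁻⁸·1.585) = 8.944×10⁹ K⁴.
T = (8.944×10⁹)^(1/4).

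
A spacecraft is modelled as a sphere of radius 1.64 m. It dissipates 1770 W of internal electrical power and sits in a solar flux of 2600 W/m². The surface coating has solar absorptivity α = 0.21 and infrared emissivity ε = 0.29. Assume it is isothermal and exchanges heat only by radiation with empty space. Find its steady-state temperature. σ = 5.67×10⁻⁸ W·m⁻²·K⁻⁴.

At steady state, absorbed solar power + internal power = radiated power.
Absorbed: α·S·A_cross = 0.21·2600·8.450 = 4613 W (cross-section πr²).
Total input = 4613 + 1770 = 6383 W.
Radiated: εσ·A_surf·T⁴ with A_surf = 4πr² = 33.80 m².
T⁴ = 6383/(0.29·5.67×10⁻⁸·33.80) = 1.149×10¹⁰ K⁴.

T ≈ 327 K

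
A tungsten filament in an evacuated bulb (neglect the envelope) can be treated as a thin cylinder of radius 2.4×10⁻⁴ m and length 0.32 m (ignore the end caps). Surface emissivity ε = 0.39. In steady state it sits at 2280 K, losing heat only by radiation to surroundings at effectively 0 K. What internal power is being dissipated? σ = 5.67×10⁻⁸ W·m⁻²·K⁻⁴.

P ≈ 288 W

Steady state: P = εσA T⁴.
A = 2πrL = 4.825×10⁻⁴ m²; T⁴ = (2280)⁴ = 2.702×10¹³ K⁴.
P = 0.39 × 5.67×10⁻⁸ × 4.825×10⁻⁴ × 2.702×10¹³.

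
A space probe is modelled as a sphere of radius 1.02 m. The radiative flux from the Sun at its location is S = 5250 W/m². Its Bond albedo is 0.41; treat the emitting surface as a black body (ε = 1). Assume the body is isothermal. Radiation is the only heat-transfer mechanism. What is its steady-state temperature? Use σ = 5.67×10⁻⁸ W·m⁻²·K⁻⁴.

T ≈ 342 K

At equilibrium, absorbed power = emitted power.
Absorbing cross-section = πr² = 3.269 m²; emitting surface = 4πr² = 13.07 m² (ratio 4).
(1−a)S·A_cross = εσ·A_surf·T⁴  ⇒  T⁴ = (1−a)S/(4σ).
T⁴ = 0.590·5250/(4·5.67×10⁻⁸) = 1.366×10¹⁰ K⁴.
T = (1.366×10¹⁰)^(1/4).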